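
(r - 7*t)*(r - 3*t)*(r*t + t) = r^3*t - 10*r^2*t^2 + r^2*t + 21*r*t^3 - 10*r*t^2 + 21*t^3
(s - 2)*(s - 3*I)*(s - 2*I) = s^3 - 2*s^2 - 5*I*s^2 - 6*s + 10*I*s + 12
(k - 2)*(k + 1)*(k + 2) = k^3 + k^2 - 4*k - 4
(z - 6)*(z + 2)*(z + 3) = z^3 - z^2 - 24*z - 36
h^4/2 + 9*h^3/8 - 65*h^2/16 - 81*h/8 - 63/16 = (h/2 + 1/4)*(h - 3)*(h + 7/4)*(h + 3)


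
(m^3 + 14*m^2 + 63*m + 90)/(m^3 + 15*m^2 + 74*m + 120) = (m + 3)/(m + 4)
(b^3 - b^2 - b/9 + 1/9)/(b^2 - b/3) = b - 2/3 - 1/(3*b)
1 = 1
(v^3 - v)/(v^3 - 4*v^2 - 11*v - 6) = v*(v - 1)/(v^2 - 5*v - 6)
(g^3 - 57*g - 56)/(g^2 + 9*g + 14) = (g^2 - 7*g - 8)/(g + 2)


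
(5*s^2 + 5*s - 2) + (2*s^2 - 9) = 7*s^2 + 5*s - 11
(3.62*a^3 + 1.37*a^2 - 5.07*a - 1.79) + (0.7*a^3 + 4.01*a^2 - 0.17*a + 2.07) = 4.32*a^3 + 5.38*a^2 - 5.24*a + 0.28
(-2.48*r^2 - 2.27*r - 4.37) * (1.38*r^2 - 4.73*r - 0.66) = -3.4224*r^4 + 8.5978*r^3 + 6.3433*r^2 + 22.1683*r + 2.8842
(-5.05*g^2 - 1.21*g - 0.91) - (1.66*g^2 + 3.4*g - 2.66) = -6.71*g^2 - 4.61*g + 1.75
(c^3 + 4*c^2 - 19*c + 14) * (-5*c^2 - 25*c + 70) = -5*c^5 - 45*c^4 + 65*c^3 + 685*c^2 - 1680*c + 980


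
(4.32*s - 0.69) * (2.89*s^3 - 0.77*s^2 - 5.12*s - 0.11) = 12.4848*s^4 - 5.3205*s^3 - 21.5871*s^2 + 3.0576*s + 0.0759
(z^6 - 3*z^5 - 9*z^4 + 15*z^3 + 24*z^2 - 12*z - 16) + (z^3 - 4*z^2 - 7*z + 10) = z^6 - 3*z^5 - 9*z^4 + 16*z^3 + 20*z^2 - 19*z - 6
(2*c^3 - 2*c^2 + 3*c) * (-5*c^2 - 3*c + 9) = -10*c^5 + 4*c^4 + 9*c^3 - 27*c^2 + 27*c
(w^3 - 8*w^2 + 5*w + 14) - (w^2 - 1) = w^3 - 9*w^2 + 5*w + 15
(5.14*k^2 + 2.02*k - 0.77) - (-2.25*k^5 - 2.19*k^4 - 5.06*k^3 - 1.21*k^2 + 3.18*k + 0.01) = 2.25*k^5 + 2.19*k^4 + 5.06*k^3 + 6.35*k^2 - 1.16*k - 0.78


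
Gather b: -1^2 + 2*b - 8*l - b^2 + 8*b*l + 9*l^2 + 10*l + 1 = -b^2 + b*(8*l + 2) + 9*l^2 + 2*l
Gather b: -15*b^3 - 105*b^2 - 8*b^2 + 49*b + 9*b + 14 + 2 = -15*b^3 - 113*b^2 + 58*b + 16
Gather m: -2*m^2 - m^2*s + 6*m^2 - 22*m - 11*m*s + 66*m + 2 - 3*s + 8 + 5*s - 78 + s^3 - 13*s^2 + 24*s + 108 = m^2*(4 - s) + m*(44 - 11*s) + s^3 - 13*s^2 + 26*s + 40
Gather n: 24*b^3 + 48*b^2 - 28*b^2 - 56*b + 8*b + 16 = 24*b^3 + 20*b^2 - 48*b + 16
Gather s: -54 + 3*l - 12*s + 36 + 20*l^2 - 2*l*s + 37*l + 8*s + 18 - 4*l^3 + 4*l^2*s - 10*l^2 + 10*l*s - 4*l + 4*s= -4*l^3 + 10*l^2 + 36*l + s*(4*l^2 + 8*l)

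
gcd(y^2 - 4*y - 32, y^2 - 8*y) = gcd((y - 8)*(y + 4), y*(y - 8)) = y - 8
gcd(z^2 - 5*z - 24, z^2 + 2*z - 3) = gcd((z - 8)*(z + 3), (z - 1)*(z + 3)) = z + 3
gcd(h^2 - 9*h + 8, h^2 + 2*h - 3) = h - 1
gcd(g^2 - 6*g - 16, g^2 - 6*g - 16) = g^2 - 6*g - 16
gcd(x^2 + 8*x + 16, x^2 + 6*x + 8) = x + 4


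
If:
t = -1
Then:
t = -1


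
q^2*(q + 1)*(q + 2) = q^4 + 3*q^3 + 2*q^2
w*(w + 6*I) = w^2 + 6*I*w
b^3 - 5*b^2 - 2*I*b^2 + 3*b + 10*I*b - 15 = (b - 5)*(b - 3*I)*(b + I)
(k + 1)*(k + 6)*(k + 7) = k^3 + 14*k^2 + 55*k + 42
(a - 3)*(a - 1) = a^2 - 4*a + 3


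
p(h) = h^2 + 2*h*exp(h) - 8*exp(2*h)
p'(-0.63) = -5.40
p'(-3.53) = -7.22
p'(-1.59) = -4.09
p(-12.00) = 144.00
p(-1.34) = 0.55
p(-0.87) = -1.38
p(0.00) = -8.00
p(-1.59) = 1.55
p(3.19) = -4554.29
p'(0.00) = -14.00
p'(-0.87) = -4.44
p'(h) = 2*h*exp(h) + 2*h - 16*exp(2*h) + 2*exp(h)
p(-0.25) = -5.18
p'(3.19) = -9228.93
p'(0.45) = -33.91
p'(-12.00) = -24.00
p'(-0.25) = -9.04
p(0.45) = -18.06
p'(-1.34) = -3.96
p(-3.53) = 12.25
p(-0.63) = -2.54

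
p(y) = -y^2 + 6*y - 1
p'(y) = 6 - 2*y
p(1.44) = 5.57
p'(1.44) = 3.12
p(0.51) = 1.80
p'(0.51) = 4.98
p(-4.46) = -47.65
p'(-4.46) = 14.92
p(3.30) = 7.91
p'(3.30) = -0.60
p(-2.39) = -21.05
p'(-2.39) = 10.78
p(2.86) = 7.98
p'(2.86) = 0.28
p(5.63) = 1.08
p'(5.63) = -5.26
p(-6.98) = -91.60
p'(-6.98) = 19.96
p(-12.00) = -217.00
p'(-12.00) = 30.00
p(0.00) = -1.00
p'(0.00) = 6.00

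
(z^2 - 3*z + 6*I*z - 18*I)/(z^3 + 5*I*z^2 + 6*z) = (z - 3)/(z*(z - I))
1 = 1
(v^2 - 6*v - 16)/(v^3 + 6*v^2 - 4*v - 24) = (v - 8)/(v^2 + 4*v - 12)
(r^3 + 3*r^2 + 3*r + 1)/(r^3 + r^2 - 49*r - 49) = (r^2 + 2*r + 1)/(r^2 - 49)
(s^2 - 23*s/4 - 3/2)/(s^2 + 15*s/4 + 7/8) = 2*(s - 6)/(2*s + 7)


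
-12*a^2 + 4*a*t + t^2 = (-2*a + t)*(6*a + t)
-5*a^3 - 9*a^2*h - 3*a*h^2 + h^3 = (-5*a + h)*(a + h)^2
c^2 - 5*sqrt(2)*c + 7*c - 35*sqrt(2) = (c + 7)*(c - 5*sqrt(2))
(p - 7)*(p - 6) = p^2 - 13*p + 42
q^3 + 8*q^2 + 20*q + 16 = (q + 2)^2*(q + 4)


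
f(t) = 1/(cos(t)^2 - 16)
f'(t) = 2*sin(t)*cos(t)/(cos(t)^2 - 16)^2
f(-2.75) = -0.07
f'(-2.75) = 0.00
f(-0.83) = -0.06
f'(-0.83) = -0.00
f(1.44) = -0.06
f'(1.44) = 0.00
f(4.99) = -0.06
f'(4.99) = -0.00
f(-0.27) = -0.07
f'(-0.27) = -0.00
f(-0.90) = -0.06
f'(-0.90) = -0.00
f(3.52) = -0.07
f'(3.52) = 0.00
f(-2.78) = -0.07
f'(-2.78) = 0.00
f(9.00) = -0.07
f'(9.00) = 0.00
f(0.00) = -0.07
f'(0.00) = 0.00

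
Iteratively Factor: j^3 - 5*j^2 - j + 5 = (j + 1)*(j^2 - 6*j + 5) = (j - 1)*(j + 1)*(j - 5)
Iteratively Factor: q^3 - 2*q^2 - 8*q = (q + 2)*(q^2 - 4*q) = q*(q + 2)*(q - 4)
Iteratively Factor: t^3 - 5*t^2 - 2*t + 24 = (t - 3)*(t^2 - 2*t - 8) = (t - 4)*(t - 3)*(t + 2)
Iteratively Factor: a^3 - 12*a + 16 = (a + 4)*(a^2 - 4*a + 4) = (a - 2)*(a + 4)*(a - 2)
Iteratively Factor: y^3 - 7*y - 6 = (y + 1)*(y^2 - y - 6) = (y + 1)*(y + 2)*(y - 3)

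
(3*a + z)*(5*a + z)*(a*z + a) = 15*a^3*z + 15*a^3 + 8*a^2*z^2 + 8*a^2*z + a*z^3 + a*z^2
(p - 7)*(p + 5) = p^2 - 2*p - 35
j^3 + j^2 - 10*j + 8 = (j - 2)*(j - 1)*(j + 4)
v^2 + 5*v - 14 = (v - 2)*(v + 7)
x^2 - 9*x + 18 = (x - 6)*(x - 3)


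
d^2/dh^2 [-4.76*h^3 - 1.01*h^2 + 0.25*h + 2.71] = -28.56*h - 2.02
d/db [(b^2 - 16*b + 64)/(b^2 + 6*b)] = 2*(11*b^2 - 64*b - 192)/(b^2*(b^2 + 12*b + 36))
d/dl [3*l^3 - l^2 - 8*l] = 9*l^2 - 2*l - 8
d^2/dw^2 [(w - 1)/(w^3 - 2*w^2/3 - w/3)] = 6*(27*w^2 + 9*w + 1)/(w^3*(27*w^3 + 27*w^2 + 9*w + 1))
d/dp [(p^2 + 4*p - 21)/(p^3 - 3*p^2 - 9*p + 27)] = (-p^2 - 14*p - 9)/(p^4 - 18*p^2 + 81)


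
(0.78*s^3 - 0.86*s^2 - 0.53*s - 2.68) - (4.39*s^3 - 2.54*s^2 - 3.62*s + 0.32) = -3.61*s^3 + 1.68*s^2 + 3.09*s - 3.0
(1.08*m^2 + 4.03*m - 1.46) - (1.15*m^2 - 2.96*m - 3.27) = -0.0699999999999998*m^2 + 6.99*m + 1.81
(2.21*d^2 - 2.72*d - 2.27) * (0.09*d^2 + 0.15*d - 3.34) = 0.1989*d^4 + 0.0866999999999999*d^3 - 7.9937*d^2 + 8.7443*d + 7.5818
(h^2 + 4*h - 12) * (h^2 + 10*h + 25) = h^4 + 14*h^3 + 53*h^2 - 20*h - 300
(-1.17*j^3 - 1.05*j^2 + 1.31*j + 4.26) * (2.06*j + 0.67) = -2.4102*j^4 - 2.9469*j^3 + 1.9951*j^2 + 9.6533*j + 2.8542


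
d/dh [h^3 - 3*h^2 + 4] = 3*h*(h - 2)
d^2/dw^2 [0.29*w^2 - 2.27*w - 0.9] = 0.580000000000000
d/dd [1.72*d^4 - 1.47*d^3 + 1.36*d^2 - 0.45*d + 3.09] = 6.88*d^3 - 4.41*d^2 + 2.72*d - 0.45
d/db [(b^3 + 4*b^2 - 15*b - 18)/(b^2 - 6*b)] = (b^4 - 12*b^3 - 9*b^2 + 36*b - 108)/(b^2*(b^2 - 12*b + 36))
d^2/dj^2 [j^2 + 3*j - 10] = 2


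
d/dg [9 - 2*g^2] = -4*g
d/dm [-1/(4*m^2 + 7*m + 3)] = (8*m + 7)/(4*m^2 + 7*m + 3)^2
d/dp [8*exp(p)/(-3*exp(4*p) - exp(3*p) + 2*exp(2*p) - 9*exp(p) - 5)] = (72*exp(4*p) + 16*exp(3*p) - 16*exp(2*p) - 40)*exp(p)/(9*exp(8*p) + 6*exp(7*p) - 11*exp(6*p) + 50*exp(5*p) + 52*exp(4*p) - 26*exp(3*p) + 61*exp(2*p) + 90*exp(p) + 25)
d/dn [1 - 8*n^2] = -16*n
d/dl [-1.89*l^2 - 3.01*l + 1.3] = -3.78*l - 3.01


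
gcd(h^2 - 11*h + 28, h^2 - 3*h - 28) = h - 7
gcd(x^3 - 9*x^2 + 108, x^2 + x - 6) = x + 3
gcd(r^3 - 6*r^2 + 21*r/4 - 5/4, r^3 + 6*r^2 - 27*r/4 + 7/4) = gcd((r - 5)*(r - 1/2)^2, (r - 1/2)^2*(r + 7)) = r^2 - r + 1/4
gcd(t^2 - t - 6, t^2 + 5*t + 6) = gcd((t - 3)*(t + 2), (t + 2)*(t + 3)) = t + 2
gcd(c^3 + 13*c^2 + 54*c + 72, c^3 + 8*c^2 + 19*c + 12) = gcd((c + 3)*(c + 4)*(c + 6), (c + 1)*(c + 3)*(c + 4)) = c^2 + 7*c + 12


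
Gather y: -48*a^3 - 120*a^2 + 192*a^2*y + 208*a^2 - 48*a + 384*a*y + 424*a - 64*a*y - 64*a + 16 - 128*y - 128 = -48*a^3 + 88*a^2 + 312*a + y*(192*a^2 + 320*a - 128) - 112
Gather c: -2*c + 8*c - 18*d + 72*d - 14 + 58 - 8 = 6*c + 54*d + 36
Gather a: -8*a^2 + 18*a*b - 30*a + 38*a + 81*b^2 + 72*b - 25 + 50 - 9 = -8*a^2 + a*(18*b + 8) + 81*b^2 + 72*b + 16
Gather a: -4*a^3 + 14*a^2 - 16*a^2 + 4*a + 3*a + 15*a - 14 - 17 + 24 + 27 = -4*a^3 - 2*a^2 + 22*a + 20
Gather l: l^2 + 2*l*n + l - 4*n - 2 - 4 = l^2 + l*(2*n + 1) - 4*n - 6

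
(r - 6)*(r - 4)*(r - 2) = r^3 - 12*r^2 + 44*r - 48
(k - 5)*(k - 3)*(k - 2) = k^3 - 10*k^2 + 31*k - 30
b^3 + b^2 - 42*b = b*(b - 6)*(b + 7)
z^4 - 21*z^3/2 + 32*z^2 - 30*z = z*(z - 6)*(z - 5/2)*(z - 2)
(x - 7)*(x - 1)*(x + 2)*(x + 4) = x^4 - 2*x^3 - 33*x^2 - 22*x + 56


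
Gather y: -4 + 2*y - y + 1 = y - 3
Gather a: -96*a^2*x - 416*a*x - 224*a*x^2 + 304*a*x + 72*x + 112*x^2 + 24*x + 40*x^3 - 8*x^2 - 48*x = -96*a^2*x + a*(-224*x^2 - 112*x) + 40*x^3 + 104*x^2 + 48*x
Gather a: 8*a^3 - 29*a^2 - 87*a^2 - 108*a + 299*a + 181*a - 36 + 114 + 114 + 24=8*a^3 - 116*a^2 + 372*a + 216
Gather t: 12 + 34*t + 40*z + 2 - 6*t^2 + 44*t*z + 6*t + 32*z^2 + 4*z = -6*t^2 + t*(44*z + 40) + 32*z^2 + 44*z + 14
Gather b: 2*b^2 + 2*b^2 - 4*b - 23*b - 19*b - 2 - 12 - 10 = 4*b^2 - 46*b - 24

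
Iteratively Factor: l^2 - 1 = (l + 1)*(l - 1)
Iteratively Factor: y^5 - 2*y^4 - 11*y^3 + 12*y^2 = (y + 3)*(y^4 - 5*y^3 + 4*y^2) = (y - 1)*(y + 3)*(y^3 - 4*y^2) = y*(y - 1)*(y + 3)*(y^2 - 4*y) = y*(y - 4)*(y - 1)*(y + 3)*(y)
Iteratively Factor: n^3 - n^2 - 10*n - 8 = (n - 4)*(n^2 + 3*n + 2) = (n - 4)*(n + 1)*(n + 2)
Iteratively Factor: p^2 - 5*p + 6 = (p - 2)*(p - 3)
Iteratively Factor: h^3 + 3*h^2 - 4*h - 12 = (h - 2)*(h^2 + 5*h + 6) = (h - 2)*(h + 3)*(h + 2)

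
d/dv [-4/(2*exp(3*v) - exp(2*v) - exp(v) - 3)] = (24*exp(2*v) - 8*exp(v) - 4)*exp(v)/(-2*exp(3*v) + exp(2*v) + exp(v) + 3)^2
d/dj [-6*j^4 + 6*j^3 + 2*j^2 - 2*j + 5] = -24*j^3 + 18*j^2 + 4*j - 2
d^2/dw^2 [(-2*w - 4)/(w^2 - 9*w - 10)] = 4*((w + 2)*(2*w - 9)^2 + (3*w - 7)*(-w^2 + 9*w + 10))/(-w^2 + 9*w + 10)^3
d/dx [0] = 0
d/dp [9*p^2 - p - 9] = 18*p - 1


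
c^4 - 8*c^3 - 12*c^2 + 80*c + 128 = (c - 8)*(c - 4)*(c + 2)^2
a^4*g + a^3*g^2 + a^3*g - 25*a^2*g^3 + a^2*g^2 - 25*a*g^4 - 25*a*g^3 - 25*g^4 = (a - 5*g)*(a + g)*(a + 5*g)*(a*g + g)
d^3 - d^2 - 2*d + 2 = (d - 1)*(d - sqrt(2))*(d + sqrt(2))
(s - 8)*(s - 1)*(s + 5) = s^3 - 4*s^2 - 37*s + 40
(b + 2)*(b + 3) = b^2 + 5*b + 6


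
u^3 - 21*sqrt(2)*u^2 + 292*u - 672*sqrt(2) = (u - 8*sqrt(2))*(u - 7*sqrt(2))*(u - 6*sqrt(2))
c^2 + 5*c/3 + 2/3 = (c + 2/3)*(c + 1)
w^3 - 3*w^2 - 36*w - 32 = (w - 8)*(w + 1)*(w + 4)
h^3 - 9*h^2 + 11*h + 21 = (h - 7)*(h - 3)*(h + 1)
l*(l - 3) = l^2 - 3*l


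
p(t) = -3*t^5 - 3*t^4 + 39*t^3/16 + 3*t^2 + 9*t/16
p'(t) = -15*t^4 - 12*t^3 + 117*t^2/16 + 6*t + 9/16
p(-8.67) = 128646.94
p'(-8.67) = -76436.67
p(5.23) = -13549.81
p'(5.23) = -12707.42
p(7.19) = -64597.86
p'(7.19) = -44125.91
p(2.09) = -140.34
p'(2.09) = -350.71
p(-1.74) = 15.61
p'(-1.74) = -62.02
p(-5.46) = 11580.84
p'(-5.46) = -11191.92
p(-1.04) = 0.06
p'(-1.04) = -1.82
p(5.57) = -18454.32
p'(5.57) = -16251.02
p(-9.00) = 155925.00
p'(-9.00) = -89128.12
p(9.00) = -194805.00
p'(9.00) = -106516.12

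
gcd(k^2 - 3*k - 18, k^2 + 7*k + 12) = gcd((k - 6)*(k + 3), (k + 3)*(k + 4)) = k + 3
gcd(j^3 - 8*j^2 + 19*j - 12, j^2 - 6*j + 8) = j - 4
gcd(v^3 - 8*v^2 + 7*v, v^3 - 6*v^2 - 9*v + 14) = v^2 - 8*v + 7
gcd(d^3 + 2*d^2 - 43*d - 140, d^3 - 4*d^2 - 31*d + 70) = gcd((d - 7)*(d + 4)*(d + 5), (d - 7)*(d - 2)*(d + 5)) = d^2 - 2*d - 35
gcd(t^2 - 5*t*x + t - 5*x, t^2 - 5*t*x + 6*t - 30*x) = -t + 5*x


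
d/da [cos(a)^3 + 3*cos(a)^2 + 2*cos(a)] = (3*sin(a)^2 - 6*cos(a) - 5)*sin(a)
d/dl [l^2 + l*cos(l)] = -l*sin(l) + 2*l + cos(l)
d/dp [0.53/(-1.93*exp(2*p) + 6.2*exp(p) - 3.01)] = (2.0458*exp(p) - 3.286)*exp(p)/(1.93*exp(2*p) - 6.2*exp(p) + 3.01)^2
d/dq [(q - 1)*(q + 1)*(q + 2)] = 3*q^2 + 4*q - 1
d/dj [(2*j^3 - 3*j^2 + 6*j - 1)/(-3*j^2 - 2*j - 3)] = 2*(-3*j^4 - 4*j^3 + 3*j^2 + 6*j - 10)/(9*j^4 + 12*j^3 + 22*j^2 + 12*j + 9)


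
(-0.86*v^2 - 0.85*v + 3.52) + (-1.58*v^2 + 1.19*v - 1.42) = -2.44*v^2 + 0.34*v + 2.1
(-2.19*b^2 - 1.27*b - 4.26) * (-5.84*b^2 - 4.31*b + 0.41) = 12.7896*b^4 + 16.8557*b^3 + 29.4542*b^2 + 17.8399*b - 1.7466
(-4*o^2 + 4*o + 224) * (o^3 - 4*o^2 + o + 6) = -4*o^5 + 20*o^4 + 204*o^3 - 916*o^2 + 248*o + 1344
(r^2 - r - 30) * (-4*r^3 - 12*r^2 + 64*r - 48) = -4*r^5 - 8*r^4 + 196*r^3 + 248*r^2 - 1872*r + 1440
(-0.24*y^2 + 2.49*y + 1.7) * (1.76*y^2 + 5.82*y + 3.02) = -0.4224*y^4 + 2.9856*y^3 + 16.759*y^2 + 17.4138*y + 5.134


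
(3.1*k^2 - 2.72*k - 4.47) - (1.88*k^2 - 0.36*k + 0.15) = 1.22*k^2 - 2.36*k - 4.62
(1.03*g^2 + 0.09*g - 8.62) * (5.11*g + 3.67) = 5.2633*g^3 + 4.24*g^2 - 43.7179*g - 31.6354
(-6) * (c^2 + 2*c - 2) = -6*c^2 - 12*c + 12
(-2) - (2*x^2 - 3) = 1 - 2*x^2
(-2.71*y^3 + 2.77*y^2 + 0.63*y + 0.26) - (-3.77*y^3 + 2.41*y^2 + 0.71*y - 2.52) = 1.06*y^3 + 0.36*y^2 - 0.08*y + 2.78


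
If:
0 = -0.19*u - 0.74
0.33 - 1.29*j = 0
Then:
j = 0.26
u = -3.89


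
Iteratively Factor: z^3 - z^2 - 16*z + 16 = (z - 1)*(z^2 - 16) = (z - 4)*(z - 1)*(z + 4)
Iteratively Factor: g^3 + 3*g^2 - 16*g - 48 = (g + 3)*(g^2 - 16) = (g - 4)*(g + 3)*(g + 4)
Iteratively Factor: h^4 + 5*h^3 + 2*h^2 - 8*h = (h + 2)*(h^3 + 3*h^2 - 4*h) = (h + 2)*(h + 4)*(h^2 - h) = h*(h + 2)*(h + 4)*(h - 1)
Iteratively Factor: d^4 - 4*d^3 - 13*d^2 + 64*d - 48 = (d - 1)*(d^3 - 3*d^2 - 16*d + 48) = (d - 3)*(d - 1)*(d^2 - 16) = (d - 3)*(d - 1)*(d + 4)*(d - 4)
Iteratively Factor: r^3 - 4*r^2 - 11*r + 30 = (r - 5)*(r^2 + r - 6) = (r - 5)*(r - 2)*(r + 3)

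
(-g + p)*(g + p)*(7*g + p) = -7*g^3 - g^2*p + 7*g*p^2 + p^3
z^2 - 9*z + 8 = (z - 8)*(z - 1)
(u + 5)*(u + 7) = u^2 + 12*u + 35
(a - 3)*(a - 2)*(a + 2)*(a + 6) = a^4 + 3*a^3 - 22*a^2 - 12*a + 72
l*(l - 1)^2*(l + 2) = l^4 - 3*l^2 + 2*l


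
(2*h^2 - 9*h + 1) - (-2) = 2*h^2 - 9*h + 3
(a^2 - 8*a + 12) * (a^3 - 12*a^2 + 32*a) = a^5 - 20*a^4 + 140*a^3 - 400*a^2 + 384*a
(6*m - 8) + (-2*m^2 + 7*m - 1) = -2*m^2 + 13*m - 9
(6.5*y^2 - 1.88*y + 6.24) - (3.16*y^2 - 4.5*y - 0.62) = 3.34*y^2 + 2.62*y + 6.86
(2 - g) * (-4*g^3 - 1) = 4*g^4 - 8*g^3 + g - 2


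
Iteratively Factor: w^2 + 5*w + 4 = (w + 1)*(w + 4)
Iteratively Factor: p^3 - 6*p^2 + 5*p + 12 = (p - 3)*(p^2 - 3*p - 4) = (p - 3)*(p + 1)*(p - 4)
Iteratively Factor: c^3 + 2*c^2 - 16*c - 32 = (c - 4)*(c^2 + 6*c + 8) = (c - 4)*(c + 4)*(c + 2)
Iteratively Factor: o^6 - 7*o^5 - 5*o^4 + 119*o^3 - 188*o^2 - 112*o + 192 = (o - 4)*(o^5 - 3*o^4 - 17*o^3 + 51*o^2 + 16*o - 48) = (o - 4)*(o + 4)*(o^4 - 7*o^3 + 11*o^2 + 7*o - 12) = (o - 4)*(o - 1)*(o + 4)*(o^3 - 6*o^2 + 5*o + 12) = (o - 4)^2*(o - 1)*(o + 4)*(o^2 - 2*o - 3) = (o - 4)^2*(o - 3)*(o - 1)*(o + 4)*(o + 1)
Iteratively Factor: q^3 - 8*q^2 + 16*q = (q)*(q^2 - 8*q + 16) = q*(q - 4)*(q - 4)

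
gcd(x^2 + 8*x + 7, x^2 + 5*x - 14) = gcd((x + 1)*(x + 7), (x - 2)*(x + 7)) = x + 7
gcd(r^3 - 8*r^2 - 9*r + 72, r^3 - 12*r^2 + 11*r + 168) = r^2 - 5*r - 24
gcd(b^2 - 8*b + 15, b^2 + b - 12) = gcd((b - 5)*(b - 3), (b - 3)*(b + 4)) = b - 3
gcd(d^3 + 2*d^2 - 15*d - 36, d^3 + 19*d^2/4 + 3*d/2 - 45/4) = d^2 + 6*d + 9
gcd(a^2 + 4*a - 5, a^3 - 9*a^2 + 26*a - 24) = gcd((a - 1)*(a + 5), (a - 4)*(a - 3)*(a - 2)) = 1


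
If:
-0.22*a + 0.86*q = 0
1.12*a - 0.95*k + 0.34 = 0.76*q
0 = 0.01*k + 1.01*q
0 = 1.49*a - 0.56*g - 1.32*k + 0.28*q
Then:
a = -0.01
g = -0.85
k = 0.34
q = -0.00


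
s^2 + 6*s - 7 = (s - 1)*(s + 7)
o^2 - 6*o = o*(o - 6)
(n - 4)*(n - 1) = n^2 - 5*n + 4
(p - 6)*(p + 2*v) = p^2 + 2*p*v - 6*p - 12*v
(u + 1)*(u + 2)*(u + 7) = u^3 + 10*u^2 + 23*u + 14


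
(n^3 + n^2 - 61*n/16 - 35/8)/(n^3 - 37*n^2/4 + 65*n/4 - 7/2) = (16*n^2 + 48*n + 35)/(4*(4*n^2 - 29*n + 7))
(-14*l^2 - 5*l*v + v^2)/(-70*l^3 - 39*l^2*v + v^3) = 1/(5*l + v)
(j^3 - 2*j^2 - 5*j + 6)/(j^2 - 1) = (j^2 - j - 6)/(j + 1)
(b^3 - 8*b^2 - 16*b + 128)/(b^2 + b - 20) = (b^2 - 4*b - 32)/(b + 5)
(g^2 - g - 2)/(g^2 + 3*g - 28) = (g^2 - g - 2)/(g^2 + 3*g - 28)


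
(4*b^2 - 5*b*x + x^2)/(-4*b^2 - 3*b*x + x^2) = (-b + x)/(b + x)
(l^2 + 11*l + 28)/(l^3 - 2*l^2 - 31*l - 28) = (l + 7)/(l^2 - 6*l - 7)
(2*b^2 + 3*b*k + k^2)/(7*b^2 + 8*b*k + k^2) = (2*b + k)/(7*b + k)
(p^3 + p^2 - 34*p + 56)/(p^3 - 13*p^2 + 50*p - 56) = (p + 7)/(p - 7)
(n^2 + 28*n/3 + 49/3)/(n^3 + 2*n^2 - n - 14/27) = 9*(n + 7)/(9*n^2 - 3*n - 2)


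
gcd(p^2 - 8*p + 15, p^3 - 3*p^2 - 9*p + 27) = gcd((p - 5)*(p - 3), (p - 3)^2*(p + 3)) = p - 3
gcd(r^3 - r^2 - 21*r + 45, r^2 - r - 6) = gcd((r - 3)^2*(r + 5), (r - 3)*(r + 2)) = r - 3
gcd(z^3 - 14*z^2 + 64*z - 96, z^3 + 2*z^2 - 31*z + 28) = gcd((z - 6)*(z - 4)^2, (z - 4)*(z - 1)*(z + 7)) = z - 4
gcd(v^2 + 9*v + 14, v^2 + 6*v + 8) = v + 2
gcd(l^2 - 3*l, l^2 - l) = l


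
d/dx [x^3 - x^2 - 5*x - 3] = 3*x^2 - 2*x - 5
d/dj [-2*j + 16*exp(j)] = 16*exp(j) - 2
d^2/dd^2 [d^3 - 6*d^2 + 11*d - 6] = 6*d - 12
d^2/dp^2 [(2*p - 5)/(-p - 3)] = 22/(p + 3)^3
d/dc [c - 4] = 1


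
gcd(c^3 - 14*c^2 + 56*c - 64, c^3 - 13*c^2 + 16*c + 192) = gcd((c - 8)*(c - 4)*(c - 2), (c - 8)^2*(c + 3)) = c - 8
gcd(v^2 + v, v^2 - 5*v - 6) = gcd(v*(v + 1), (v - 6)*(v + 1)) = v + 1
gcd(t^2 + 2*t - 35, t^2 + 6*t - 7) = t + 7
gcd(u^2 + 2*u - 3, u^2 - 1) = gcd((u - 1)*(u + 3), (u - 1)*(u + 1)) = u - 1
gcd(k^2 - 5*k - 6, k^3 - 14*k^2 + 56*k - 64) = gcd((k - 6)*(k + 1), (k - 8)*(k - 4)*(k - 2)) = 1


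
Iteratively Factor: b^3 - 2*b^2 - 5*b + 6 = (b - 1)*(b^2 - b - 6) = (b - 1)*(b + 2)*(b - 3)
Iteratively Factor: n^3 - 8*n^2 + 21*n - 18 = (n - 3)*(n^2 - 5*n + 6) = (n - 3)^2*(n - 2)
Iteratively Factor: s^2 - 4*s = (s)*(s - 4)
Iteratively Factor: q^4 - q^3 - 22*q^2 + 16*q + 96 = (q + 4)*(q^3 - 5*q^2 - 2*q + 24) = (q + 2)*(q + 4)*(q^2 - 7*q + 12) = (q - 3)*(q + 2)*(q + 4)*(q - 4)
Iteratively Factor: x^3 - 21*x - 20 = (x + 4)*(x^2 - 4*x - 5) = (x + 1)*(x + 4)*(x - 5)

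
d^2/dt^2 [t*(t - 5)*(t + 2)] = 6*t - 6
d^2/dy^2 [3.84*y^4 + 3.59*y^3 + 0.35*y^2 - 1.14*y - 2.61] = 46.08*y^2 + 21.54*y + 0.7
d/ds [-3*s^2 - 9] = -6*s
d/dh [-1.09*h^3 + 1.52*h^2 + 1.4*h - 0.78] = -3.27*h^2 + 3.04*h + 1.4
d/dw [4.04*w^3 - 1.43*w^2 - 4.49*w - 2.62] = 12.12*w^2 - 2.86*w - 4.49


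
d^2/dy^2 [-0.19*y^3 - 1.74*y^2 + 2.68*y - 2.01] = -1.14*y - 3.48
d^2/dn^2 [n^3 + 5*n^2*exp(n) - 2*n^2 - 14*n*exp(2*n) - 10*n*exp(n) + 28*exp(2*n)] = 5*n^2*exp(n) - 56*n*exp(2*n) + 10*n*exp(n) + 6*n + 56*exp(2*n) - 10*exp(n) - 4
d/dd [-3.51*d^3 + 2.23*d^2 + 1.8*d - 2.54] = -10.53*d^2 + 4.46*d + 1.8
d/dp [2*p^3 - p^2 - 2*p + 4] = 6*p^2 - 2*p - 2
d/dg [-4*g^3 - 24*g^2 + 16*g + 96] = -12*g^2 - 48*g + 16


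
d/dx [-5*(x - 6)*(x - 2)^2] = 5*(14 - 3*x)*(x - 2)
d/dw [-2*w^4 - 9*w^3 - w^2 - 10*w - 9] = -8*w^3 - 27*w^2 - 2*w - 10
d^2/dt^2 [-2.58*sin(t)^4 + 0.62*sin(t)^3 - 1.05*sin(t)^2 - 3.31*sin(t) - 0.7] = 41.28*sin(t)^4 - 5.58*sin(t)^3 - 26.76*sin(t)^2 + 7.03*sin(t) - 2.1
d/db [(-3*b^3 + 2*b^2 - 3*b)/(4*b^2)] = -3/4 + 3/(4*b^2)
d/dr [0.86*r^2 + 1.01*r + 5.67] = 1.72*r + 1.01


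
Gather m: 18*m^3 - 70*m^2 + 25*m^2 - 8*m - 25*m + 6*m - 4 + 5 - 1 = 18*m^3 - 45*m^2 - 27*m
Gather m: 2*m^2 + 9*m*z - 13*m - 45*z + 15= 2*m^2 + m*(9*z - 13) - 45*z + 15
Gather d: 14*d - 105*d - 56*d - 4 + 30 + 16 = 42 - 147*d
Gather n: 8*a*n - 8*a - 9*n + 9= -8*a + n*(8*a - 9) + 9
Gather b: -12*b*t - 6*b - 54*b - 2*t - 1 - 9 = b*(-12*t - 60) - 2*t - 10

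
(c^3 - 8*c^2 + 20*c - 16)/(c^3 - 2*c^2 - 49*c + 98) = (c^2 - 6*c + 8)/(c^2 - 49)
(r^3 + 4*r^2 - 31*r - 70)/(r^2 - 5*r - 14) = (r^2 + 2*r - 35)/(r - 7)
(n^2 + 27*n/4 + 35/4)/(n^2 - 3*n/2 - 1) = (4*n^2 + 27*n + 35)/(2*(2*n^2 - 3*n - 2))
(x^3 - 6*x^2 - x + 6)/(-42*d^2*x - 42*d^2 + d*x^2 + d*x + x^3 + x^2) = (x^2 - 7*x + 6)/(-42*d^2 + d*x + x^2)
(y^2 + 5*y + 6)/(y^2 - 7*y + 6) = (y^2 + 5*y + 6)/(y^2 - 7*y + 6)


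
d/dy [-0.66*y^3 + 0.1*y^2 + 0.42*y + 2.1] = -1.98*y^2 + 0.2*y + 0.42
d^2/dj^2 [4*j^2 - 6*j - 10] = 8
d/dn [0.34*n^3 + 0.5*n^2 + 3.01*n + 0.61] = 1.02*n^2 + 1.0*n + 3.01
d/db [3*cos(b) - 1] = -3*sin(b)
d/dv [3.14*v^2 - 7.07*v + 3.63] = 6.28*v - 7.07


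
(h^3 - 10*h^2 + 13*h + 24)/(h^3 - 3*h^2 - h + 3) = (h - 8)/(h - 1)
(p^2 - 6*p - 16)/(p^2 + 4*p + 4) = (p - 8)/(p + 2)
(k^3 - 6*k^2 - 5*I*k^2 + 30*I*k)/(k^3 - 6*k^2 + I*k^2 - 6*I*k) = (k - 5*I)/(k + I)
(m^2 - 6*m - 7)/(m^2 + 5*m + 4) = (m - 7)/(m + 4)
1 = 1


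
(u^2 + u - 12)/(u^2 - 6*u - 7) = (-u^2 - u + 12)/(-u^2 + 6*u + 7)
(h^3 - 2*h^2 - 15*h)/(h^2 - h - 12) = h*(h - 5)/(h - 4)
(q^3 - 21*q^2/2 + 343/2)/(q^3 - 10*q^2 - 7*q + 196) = (q + 7/2)/(q + 4)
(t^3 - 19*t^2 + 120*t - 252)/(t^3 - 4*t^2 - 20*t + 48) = (t^2 - 13*t + 42)/(t^2 + 2*t - 8)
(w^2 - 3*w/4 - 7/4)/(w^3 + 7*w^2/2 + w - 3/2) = (4*w - 7)/(2*(2*w^2 + 5*w - 3))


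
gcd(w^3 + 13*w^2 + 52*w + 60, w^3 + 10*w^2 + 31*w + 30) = w^2 + 7*w + 10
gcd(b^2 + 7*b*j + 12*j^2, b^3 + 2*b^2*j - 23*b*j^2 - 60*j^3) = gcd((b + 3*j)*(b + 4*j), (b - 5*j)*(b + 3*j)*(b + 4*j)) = b^2 + 7*b*j + 12*j^2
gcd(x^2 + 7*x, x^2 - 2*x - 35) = 1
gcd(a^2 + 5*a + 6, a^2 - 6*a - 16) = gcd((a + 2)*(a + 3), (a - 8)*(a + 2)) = a + 2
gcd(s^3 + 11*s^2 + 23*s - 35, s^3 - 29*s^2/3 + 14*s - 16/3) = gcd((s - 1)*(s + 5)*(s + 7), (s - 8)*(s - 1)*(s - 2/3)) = s - 1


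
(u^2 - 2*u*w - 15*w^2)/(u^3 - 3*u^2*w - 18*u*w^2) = (u - 5*w)/(u*(u - 6*w))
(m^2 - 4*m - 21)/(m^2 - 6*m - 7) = (m + 3)/(m + 1)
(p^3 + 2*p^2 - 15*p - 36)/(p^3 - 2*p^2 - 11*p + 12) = (p + 3)/(p - 1)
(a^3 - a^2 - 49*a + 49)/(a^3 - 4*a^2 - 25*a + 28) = (a + 7)/(a + 4)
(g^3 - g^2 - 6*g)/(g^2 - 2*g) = (g^2 - g - 6)/(g - 2)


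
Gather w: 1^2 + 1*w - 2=w - 1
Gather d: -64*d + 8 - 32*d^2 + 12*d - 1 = -32*d^2 - 52*d + 7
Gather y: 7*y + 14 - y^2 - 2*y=-y^2 + 5*y + 14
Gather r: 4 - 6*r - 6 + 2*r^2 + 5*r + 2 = 2*r^2 - r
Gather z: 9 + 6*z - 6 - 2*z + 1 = 4*z + 4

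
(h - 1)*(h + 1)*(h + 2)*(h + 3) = h^4 + 5*h^3 + 5*h^2 - 5*h - 6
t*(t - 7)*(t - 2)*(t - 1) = t^4 - 10*t^3 + 23*t^2 - 14*t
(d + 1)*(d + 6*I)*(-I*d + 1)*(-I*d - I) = -d^4 - 2*d^3 - 7*I*d^3 + 5*d^2 - 14*I*d^2 + 12*d - 7*I*d + 6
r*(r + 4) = r^2 + 4*r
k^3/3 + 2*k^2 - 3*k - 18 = (k/3 + 1)*(k - 3)*(k + 6)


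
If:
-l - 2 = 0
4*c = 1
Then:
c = 1/4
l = -2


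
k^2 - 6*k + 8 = (k - 4)*(k - 2)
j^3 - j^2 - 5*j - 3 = (j - 3)*(j + 1)^2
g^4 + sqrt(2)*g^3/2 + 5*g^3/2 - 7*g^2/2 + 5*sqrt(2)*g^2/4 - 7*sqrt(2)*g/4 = g*(g - 1)*(g + 7/2)*(g + sqrt(2)/2)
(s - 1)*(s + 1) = s^2 - 1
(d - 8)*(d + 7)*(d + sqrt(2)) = d^3 - d^2 + sqrt(2)*d^2 - 56*d - sqrt(2)*d - 56*sqrt(2)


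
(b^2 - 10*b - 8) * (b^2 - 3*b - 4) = b^4 - 13*b^3 + 18*b^2 + 64*b + 32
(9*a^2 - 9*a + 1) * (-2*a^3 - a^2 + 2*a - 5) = -18*a^5 + 9*a^4 + 25*a^3 - 64*a^2 + 47*a - 5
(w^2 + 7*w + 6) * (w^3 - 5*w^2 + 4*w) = w^5 + 2*w^4 - 25*w^3 - 2*w^2 + 24*w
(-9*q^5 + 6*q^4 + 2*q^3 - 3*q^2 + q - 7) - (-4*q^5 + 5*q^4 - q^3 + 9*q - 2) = -5*q^5 + q^4 + 3*q^3 - 3*q^2 - 8*q - 5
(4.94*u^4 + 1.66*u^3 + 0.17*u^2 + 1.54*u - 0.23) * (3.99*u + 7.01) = 19.7106*u^5 + 41.2528*u^4 + 12.3149*u^3 + 7.3363*u^2 + 9.8777*u - 1.6123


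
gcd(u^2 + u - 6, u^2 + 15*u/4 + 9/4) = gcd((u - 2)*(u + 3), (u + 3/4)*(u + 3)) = u + 3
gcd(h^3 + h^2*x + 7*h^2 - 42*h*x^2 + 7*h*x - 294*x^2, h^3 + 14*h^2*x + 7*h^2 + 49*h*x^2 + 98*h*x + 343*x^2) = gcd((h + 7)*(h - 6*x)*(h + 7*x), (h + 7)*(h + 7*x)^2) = h^2 + 7*h*x + 7*h + 49*x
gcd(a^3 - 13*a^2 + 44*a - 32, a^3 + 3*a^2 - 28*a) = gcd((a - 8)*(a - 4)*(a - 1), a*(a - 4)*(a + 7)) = a - 4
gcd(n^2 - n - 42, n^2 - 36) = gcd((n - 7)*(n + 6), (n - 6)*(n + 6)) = n + 6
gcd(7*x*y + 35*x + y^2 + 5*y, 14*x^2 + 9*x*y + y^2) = 7*x + y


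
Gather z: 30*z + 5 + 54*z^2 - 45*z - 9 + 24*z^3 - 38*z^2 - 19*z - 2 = 24*z^3 + 16*z^2 - 34*z - 6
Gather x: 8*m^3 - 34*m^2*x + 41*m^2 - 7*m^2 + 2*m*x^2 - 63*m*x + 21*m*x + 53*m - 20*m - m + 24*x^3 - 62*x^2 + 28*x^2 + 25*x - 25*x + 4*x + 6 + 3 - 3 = 8*m^3 + 34*m^2 + 32*m + 24*x^3 + x^2*(2*m - 34) + x*(-34*m^2 - 42*m + 4) + 6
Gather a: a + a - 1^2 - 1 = 2*a - 2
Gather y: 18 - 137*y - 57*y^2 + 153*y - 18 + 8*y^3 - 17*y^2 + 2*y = 8*y^3 - 74*y^2 + 18*y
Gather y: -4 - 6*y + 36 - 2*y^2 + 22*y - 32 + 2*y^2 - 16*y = 0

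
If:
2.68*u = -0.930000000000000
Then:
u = -0.35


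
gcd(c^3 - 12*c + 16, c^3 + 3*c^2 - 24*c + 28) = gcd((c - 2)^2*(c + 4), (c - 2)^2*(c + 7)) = c^2 - 4*c + 4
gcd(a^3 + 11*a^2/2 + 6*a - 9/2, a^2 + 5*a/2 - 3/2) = a^2 + 5*a/2 - 3/2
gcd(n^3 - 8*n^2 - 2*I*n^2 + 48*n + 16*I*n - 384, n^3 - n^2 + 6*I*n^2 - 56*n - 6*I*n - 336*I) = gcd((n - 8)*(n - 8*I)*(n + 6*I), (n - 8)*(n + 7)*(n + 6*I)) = n^2 + n*(-8 + 6*I) - 48*I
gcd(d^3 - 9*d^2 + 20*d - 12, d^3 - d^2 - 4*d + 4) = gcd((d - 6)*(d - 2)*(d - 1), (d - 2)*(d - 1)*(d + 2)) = d^2 - 3*d + 2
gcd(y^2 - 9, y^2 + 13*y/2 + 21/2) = y + 3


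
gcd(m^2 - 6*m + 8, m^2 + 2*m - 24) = m - 4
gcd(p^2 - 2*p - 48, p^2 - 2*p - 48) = p^2 - 2*p - 48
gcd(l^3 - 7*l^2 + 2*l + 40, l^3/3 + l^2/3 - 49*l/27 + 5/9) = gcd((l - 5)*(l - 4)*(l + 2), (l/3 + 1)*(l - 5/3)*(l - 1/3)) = 1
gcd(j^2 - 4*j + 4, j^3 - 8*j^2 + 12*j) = j - 2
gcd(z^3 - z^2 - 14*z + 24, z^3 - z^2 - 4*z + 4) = z - 2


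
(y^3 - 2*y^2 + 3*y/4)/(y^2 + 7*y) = (y^2 - 2*y + 3/4)/(y + 7)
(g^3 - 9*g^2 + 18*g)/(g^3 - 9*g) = (g - 6)/(g + 3)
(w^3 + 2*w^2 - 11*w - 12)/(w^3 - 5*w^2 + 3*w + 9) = (w + 4)/(w - 3)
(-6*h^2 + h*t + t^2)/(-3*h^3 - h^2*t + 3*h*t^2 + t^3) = (-2*h + t)/(-h^2 + t^2)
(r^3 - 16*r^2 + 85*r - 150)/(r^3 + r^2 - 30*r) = (r^2 - 11*r + 30)/(r*(r + 6))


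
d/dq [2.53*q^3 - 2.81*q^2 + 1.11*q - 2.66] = 7.59*q^2 - 5.62*q + 1.11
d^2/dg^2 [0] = 0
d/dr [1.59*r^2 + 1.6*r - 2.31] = 3.18*r + 1.6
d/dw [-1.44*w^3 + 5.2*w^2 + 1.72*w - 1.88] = -4.32*w^2 + 10.4*w + 1.72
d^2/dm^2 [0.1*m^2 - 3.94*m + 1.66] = 0.200000000000000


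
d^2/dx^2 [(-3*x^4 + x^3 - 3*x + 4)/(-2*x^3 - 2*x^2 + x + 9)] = 2*(22*x^6 + 174*x^5 - 321*x^4 + 87*x^3 + 1731*x^2 - 273*x - 103)/(8*x^9 + 24*x^8 + 12*x^7 - 124*x^6 - 222*x^5 + 6*x^4 + 593*x^3 + 459*x^2 - 243*x - 729)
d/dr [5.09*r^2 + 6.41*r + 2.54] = 10.18*r + 6.41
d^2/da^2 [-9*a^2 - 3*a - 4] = -18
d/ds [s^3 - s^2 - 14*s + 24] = 3*s^2 - 2*s - 14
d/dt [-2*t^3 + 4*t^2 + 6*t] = -6*t^2 + 8*t + 6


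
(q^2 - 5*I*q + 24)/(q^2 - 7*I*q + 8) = (q + 3*I)/(q + I)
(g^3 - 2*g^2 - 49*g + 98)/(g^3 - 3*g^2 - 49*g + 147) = (g - 2)/(g - 3)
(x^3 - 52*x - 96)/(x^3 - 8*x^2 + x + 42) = (x^2 - 2*x - 48)/(x^2 - 10*x + 21)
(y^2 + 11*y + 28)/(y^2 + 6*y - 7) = (y + 4)/(y - 1)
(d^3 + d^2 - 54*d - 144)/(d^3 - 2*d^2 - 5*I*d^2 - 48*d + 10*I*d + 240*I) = (d + 3)/(d - 5*I)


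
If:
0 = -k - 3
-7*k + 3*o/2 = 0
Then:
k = -3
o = -14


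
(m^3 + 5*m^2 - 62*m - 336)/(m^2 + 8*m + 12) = (m^2 - m - 56)/(m + 2)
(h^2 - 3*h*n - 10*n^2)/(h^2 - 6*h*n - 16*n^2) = (h - 5*n)/(h - 8*n)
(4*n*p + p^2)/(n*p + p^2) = (4*n + p)/(n + p)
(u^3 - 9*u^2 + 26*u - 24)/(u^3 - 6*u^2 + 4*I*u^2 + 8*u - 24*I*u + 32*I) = (u - 3)/(u + 4*I)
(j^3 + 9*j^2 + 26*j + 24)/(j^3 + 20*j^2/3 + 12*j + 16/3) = 3*(j + 3)/(3*j + 2)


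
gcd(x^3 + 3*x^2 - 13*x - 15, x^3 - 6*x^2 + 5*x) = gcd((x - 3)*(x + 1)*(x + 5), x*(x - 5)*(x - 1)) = 1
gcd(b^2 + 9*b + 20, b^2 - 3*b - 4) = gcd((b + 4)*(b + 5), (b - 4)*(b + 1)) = 1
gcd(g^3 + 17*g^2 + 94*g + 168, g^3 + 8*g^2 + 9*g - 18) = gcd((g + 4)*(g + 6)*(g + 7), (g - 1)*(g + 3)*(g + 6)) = g + 6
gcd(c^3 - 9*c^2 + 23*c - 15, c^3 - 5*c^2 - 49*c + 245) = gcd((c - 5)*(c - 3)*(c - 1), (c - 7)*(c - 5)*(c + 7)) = c - 5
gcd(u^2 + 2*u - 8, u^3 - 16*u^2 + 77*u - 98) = u - 2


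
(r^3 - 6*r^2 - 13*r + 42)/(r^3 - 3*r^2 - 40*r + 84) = (r + 3)/(r + 6)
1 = 1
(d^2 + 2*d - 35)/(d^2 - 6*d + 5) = (d + 7)/(d - 1)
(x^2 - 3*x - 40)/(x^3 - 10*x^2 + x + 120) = (x + 5)/(x^2 - 2*x - 15)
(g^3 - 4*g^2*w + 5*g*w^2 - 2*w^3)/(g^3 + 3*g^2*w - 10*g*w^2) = (g^2 - 2*g*w + w^2)/(g*(g + 5*w))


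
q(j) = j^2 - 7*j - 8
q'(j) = 2*j - 7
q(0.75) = -12.69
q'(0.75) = -5.50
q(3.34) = -20.22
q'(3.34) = -0.32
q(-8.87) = 132.77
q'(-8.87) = -24.74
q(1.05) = -14.25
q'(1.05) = -4.90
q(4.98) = -18.06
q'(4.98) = 2.96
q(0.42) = -10.76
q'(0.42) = -6.16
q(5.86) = -14.68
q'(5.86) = 4.72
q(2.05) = -18.15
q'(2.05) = -2.90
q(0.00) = -8.00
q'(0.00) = -7.00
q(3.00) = -20.00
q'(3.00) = -1.00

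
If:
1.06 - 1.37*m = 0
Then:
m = 0.77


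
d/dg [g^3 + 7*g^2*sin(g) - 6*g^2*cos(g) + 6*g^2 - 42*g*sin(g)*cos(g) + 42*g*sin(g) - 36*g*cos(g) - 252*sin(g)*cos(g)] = 6*g^2*sin(g) + 7*g^2*cos(g) + 3*g^2 + 50*g*sin(g) + 30*g*cos(g) - 42*g*cos(2*g) + 12*g + 42*sin(g) - 21*sin(2*g) - 36*cos(g) - 252*cos(2*g)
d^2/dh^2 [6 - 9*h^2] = -18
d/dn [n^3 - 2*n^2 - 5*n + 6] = 3*n^2 - 4*n - 5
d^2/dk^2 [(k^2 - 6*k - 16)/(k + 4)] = 48/(k^3 + 12*k^2 + 48*k + 64)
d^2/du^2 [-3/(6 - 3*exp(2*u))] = 4*(exp(2*u) + 2)*exp(2*u)/(exp(2*u) - 2)^3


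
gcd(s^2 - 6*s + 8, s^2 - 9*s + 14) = s - 2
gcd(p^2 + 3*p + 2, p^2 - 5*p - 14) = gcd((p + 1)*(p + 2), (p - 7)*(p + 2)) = p + 2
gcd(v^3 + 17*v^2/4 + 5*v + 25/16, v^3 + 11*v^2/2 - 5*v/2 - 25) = v + 5/2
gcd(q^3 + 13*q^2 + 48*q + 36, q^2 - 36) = q + 6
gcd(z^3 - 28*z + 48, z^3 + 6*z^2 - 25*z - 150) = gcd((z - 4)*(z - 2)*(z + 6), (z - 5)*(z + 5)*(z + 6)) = z + 6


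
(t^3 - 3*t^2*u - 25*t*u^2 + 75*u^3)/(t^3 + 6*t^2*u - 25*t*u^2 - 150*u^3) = (t - 3*u)/(t + 6*u)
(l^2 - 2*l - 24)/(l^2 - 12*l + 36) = (l + 4)/(l - 6)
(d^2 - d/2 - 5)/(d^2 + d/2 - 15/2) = (d + 2)/(d + 3)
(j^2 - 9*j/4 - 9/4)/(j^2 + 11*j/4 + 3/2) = (j - 3)/(j + 2)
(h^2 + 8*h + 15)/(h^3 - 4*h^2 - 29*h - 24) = (h + 5)/(h^2 - 7*h - 8)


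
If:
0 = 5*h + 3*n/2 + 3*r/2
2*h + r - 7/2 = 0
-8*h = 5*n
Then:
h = 105/8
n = -21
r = -91/4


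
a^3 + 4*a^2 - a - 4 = (a - 1)*(a + 1)*(a + 4)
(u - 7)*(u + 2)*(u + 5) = u^3 - 39*u - 70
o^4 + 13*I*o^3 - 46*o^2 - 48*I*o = o*(o + 2*I)*(o + 3*I)*(o + 8*I)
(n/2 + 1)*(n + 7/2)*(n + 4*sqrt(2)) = n^3/2 + 11*n^2/4 + 2*sqrt(2)*n^2 + 7*n/2 + 11*sqrt(2)*n + 14*sqrt(2)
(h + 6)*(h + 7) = h^2 + 13*h + 42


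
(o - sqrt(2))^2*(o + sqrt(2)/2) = o^3 - 3*sqrt(2)*o^2/2 + sqrt(2)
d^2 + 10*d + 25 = (d + 5)^2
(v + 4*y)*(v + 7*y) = v^2 + 11*v*y + 28*y^2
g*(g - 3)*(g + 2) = g^3 - g^2 - 6*g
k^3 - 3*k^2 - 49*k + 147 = (k - 7)*(k - 3)*(k + 7)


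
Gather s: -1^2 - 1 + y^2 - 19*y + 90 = y^2 - 19*y + 88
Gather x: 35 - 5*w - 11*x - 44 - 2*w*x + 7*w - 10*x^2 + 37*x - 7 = 2*w - 10*x^2 + x*(26 - 2*w) - 16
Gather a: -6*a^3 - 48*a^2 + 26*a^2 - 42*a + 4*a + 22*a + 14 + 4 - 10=-6*a^3 - 22*a^2 - 16*a + 8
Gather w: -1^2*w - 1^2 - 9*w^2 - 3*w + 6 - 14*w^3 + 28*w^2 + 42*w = -14*w^3 + 19*w^2 + 38*w + 5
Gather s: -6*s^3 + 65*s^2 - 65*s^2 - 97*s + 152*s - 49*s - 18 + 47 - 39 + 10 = -6*s^3 + 6*s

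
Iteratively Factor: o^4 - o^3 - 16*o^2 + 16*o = (o - 4)*(o^3 + 3*o^2 - 4*o) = (o - 4)*(o + 4)*(o^2 - o) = o*(o - 4)*(o + 4)*(o - 1)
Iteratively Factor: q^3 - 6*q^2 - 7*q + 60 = (q - 5)*(q^2 - q - 12) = (q - 5)*(q + 3)*(q - 4)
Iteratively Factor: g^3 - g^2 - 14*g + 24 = (g + 4)*(g^2 - 5*g + 6) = (g - 2)*(g + 4)*(g - 3)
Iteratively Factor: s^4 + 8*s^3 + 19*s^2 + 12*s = (s + 4)*(s^3 + 4*s^2 + 3*s) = s*(s + 4)*(s^2 + 4*s + 3) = s*(s + 1)*(s + 4)*(s + 3)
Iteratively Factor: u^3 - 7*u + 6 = (u - 1)*(u^2 + u - 6) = (u - 2)*(u - 1)*(u + 3)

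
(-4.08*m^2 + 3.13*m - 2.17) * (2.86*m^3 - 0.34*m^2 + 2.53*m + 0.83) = -11.6688*m^5 + 10.339*m^4 - 17.5928*m^3 + 5.2703*m^2 - 2.8922*m - 1.8011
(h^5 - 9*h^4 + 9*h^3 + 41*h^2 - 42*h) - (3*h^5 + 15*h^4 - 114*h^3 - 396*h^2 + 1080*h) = -2*h^5 - 24*h^4 + 123*h^3 + 437*h^2 - 1122*h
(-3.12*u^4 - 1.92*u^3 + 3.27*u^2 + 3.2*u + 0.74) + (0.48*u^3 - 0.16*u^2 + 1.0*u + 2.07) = -3.12*u^4 - 1.44*u^3 + 3.11*u^2 + 4.2*u + 2.81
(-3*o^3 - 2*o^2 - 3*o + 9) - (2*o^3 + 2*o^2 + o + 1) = -5*o^3 - 4*o^2 - 4*o + 8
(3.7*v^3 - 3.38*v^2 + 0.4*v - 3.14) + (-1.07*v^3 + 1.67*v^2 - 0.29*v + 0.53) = 2.63*v^3 - 1.71*v^2 + 0.11*v - 2.61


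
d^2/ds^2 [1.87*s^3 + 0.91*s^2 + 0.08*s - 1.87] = 11.22*s + 1.82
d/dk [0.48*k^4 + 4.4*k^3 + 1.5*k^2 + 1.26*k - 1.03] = 1.92*k^3 + 13.2*k^2 + 3.0*k + 1.26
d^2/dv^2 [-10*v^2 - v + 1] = -20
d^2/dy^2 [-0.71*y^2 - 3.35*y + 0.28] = -1.42000000000000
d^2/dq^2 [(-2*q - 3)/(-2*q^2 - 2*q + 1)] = 4*(2*(2*q + 1)^2*(2*q + 3) - (6*q + 5)*(2*q^2 + 2*q - 1))/(2*q^2 + 2*q - 1)^3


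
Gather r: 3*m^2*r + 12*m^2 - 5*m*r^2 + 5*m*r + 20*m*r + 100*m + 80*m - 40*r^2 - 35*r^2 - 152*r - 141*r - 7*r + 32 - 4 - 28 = 12*m^2 + 180*m + r^2*(-5*m - 75) + r*(3*m^2 + 25*m - 300)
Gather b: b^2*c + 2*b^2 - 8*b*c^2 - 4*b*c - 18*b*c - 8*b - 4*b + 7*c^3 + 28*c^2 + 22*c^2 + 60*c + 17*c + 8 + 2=b^2*(c + 2) + b*(-8*c^2 - 22*c - 12) + 7*c^3 + 50*c^2 + 77*c + 10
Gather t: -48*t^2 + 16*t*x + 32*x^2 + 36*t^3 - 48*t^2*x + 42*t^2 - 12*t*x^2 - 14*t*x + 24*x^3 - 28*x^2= 36*t^3 + t^2*(-48*x - 6) + t*(-12*x^2 + 2*x) + 24*x^3 + 4*x^2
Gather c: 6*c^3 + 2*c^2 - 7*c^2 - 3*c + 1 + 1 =6*c^3 - 5*c^2 - 3*c + 2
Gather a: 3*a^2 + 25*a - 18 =3*a^2 + 25*a - 18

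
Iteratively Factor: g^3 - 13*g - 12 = (g + 1)*(g^2 - g - 12) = (g + 1)*(g + 3)*(g - 4)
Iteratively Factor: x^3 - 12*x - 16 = (x - 4)*(x^2 + 4*x + 4) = (x - 4)*(x + 2)*(x + 2)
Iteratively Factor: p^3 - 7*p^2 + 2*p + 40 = (p - 4)*(p^2 - 3*p - 10) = (p - 4)*(p + 2)*(p - 5)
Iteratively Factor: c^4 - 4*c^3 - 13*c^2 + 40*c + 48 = (c - 4)*(c^3 - 13*c - 12) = (c - 4)*(c + 3)*(c^2 - 3*c - 4) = (c - 4)^2*(c + 3)*(c + 1)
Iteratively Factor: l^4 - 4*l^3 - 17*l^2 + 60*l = (l)*(l^3 - 4*l^2 - 17*l + 60) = l*(l - 3)*(l^2 - l - 20) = l*(l - 5)*(l - 3)*(l + 4)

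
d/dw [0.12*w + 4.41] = 0.120000000000000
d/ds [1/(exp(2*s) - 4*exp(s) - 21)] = 2*(2 - exp(s))*exp(s)/(-exp(2*s) + 4*exp(s) + 21)^2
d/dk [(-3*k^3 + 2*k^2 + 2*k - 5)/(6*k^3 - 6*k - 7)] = (-12*k^4 + 12*k^3 + 141*k^2 - 28*k - 44)/(36*k^6 - 72*k^4 - 84*k^3 + 36*k^2 + 84*k + 49)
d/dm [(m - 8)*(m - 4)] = 2*m - 12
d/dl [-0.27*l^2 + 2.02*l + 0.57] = 2.02 - 0.54*l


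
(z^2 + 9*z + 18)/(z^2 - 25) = (z^2 + 9*z + 18)/(z^2 - 25)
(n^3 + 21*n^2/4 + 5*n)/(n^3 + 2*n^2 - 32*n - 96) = n*(4*n + 5)/(4*(n^2 - 2*n - 24))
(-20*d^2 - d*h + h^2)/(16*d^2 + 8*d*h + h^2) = (-5*d + h)/(4*d + h)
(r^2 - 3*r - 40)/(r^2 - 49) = (r^2 - 3*r - 40)/(r^2 - 49)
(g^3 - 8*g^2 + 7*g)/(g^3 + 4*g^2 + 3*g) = (g^2 - 8*g + 7)/(g^2 + 4*g + 3)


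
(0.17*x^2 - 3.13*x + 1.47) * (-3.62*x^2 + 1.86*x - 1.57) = -0.6154*x^4 + 11.6468*x^3 - 11.4101*x^2 + 7.6483*x - 2.3079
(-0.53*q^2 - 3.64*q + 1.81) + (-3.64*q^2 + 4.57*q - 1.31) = -4.17*q^2 + 0.93*q + 0.5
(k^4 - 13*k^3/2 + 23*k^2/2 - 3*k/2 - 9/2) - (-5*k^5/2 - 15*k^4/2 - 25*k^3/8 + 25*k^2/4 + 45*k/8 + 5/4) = 5*k^5/2 + 17*k^4/2 - 27*k^3/8 + 21*k^2/4 - 57*k/8 - 23/4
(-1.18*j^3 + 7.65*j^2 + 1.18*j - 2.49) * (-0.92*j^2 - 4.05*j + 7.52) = 1.0856*j^5 - 2.259*j^4 - 40.9417*j^3 + 55.0398*j^2 + 18.9581*j - 18.7248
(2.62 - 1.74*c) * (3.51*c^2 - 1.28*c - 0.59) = -6.1074*c^3 + 11.4234*c^2 - 2.327*c - 1.5458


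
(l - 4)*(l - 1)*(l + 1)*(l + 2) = l^4 - 2*l^3 - 9*l^2 + 2*l + 8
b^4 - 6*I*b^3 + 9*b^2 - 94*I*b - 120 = (b - 5*I)*(b - 3*I)*(b - 2*I)*(b + 4*I)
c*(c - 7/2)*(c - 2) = c^3 - 11*c^2/2 + 7*c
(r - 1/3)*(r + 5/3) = r^2 + 4*r/3 - 5/9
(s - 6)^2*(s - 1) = s^3 - 13*s^2 + 48*s - 36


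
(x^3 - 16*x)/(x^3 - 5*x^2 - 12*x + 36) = x*(x^2 - 16)/(x^3 - 5*x^2 - 12*x + 36)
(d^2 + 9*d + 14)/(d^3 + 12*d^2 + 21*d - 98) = (d + 2)/(d^2 + 5*d - 14)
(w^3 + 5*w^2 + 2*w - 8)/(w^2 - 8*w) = (w^3 + 5*w^2 + 2*w - 8)/(w*(w - 8))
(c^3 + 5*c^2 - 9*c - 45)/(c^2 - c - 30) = (c^2 - 9)/(c - 6)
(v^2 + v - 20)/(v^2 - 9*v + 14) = (v^2 + v - 20)/(v^2 - 9*v + 14)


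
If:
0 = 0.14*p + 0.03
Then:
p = -0.21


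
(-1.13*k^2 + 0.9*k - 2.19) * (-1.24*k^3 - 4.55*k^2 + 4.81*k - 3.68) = 1.4012*k^5 + 4.0255*k^4 - 6.8147*k^3 + 18.4519*k^2 - 13.8459*k + 8.0592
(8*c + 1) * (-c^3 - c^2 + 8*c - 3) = -8*c^4 - 9*c^3 + 63*c^2 - 16*c - 3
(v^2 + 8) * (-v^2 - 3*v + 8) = -v^4 - 3*v^3 - 24*v + 64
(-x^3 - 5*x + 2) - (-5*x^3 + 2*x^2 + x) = 4*x^3 - 2*x^2 - 6*x + 2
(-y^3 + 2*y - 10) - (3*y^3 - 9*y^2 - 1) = -4*y^3 + 9*y^2 + 2*y - 9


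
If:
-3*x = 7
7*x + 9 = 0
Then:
No Solution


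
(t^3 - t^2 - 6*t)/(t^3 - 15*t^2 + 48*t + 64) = t*(t^2 - t - 6)/(t^3 - 15*t^2 + 48*t + 64)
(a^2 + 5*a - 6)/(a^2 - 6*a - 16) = (-a^2 - 5*a + 6)/(-a^2 + 6*a + 16)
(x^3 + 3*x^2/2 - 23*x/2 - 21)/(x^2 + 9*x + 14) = (2*x^2 - x - 21)/(2*(x + 7))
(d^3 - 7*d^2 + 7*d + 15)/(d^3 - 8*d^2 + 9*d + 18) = (d - 5)/(d - 6)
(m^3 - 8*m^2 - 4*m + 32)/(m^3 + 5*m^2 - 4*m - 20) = (m - 8)/(m + 5)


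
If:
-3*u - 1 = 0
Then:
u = -1/3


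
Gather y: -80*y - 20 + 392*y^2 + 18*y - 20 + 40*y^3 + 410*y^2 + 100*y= 40*y^3 + 802*y^2 + 38*y - 40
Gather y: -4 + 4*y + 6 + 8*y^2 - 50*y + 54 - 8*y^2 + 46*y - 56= 0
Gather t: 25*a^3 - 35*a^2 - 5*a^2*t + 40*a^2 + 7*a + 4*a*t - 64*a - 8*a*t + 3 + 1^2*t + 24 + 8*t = 25*a^3 + 5*a^2 - 57*a + t*(-5*a^2 - 4*a + 9) + 27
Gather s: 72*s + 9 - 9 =72*s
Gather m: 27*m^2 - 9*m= 27*m^2 - 9*m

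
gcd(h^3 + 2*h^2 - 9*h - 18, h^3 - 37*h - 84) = h + 3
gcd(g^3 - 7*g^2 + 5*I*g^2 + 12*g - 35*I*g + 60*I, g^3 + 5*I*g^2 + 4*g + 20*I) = g + 5*I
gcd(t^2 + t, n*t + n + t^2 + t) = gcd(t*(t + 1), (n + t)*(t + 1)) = t + 1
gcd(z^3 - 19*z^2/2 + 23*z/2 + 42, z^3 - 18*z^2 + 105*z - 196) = z^2 - 11*z + 28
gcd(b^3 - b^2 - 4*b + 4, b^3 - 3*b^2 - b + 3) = b - 1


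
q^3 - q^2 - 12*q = q*(q - 4)*(q + 3)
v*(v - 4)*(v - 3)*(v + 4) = v^4 - 3*v^3 - 16*v^2 + 48*v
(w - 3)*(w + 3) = w^2 - 9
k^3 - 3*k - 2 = (k - 2)*(k + 1)^2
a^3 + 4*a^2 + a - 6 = (a - 1)*(a + 2)*(a + 3)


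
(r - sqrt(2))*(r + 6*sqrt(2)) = r^2 + 5*sqrt(2)*r - 12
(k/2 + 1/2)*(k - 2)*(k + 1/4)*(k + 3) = k^4/2 + 9*k^3/8 - 9*k^2/4 - 29*k/8 - 3/4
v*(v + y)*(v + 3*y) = v^3 + 4*v^2*y + 3*v*y^2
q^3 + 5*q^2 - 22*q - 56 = (q - 4)*(q + 2)*(q + 7)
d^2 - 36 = (d - 6)*(d + 6)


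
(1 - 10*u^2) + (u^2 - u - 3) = -9*u^2 - u - 2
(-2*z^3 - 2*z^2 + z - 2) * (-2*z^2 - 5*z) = 4*z^5 + 14*z^4 + 8*z^3 - z^2 + 10*z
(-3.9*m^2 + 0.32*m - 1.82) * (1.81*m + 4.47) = -7.059*m^3 - 16.8538*m^2 - 1.8638*m - 8.1354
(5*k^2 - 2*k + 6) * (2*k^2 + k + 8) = 10*k^4 + k^3 + 50*k^2 - 10*k + 48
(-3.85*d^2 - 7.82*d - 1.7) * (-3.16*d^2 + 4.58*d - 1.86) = 12.166*d^4 + 7.0782*d^3 - 23.2826*d^2 + 6.7592*d + 3.162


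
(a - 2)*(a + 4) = a^2 + 2*a - 8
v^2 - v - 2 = (v - 2)*(v + 1)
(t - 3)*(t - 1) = t^2 - 4*t + 3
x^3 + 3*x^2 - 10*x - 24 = (x - 3)*(x + 2)*(x + 4)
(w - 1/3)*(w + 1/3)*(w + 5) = w^3 + 5*w^2 - w/9 - 5/9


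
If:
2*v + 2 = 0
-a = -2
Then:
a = 2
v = -1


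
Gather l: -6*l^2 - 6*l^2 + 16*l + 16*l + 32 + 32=-12*l^2 + 32*l + 64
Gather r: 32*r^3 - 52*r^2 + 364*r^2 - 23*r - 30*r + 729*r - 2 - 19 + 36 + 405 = 32*r^3 + 312*r^2 + 676*r + 420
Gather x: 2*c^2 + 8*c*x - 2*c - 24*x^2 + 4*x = 2*c^2 - 2*c - 24*x^2 + x*(8*c + 4)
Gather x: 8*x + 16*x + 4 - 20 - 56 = 24*x - 72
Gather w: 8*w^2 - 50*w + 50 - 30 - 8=8*w^2 - 50*w + 12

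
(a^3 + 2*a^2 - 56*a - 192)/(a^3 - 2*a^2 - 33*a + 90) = (a^2 - 4*a - 32)/(a^2 - 8*a + 15)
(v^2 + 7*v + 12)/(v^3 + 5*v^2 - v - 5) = (v^2 + 7*v + 12)/(v^3 + 5*v^2 - v - 5)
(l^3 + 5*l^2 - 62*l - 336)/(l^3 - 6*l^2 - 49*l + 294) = (l^2 - 2*l - 48)/(l^2 - 13*l + 42)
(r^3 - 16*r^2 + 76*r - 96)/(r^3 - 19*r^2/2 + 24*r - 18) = 2*(r - 8)/(2*r - 3)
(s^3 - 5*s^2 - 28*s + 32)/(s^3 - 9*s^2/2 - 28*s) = 2*(s^2 + 3*s - 4)/(s*(2*s + 7))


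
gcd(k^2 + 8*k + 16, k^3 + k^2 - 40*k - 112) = k^2 + 8*k + 16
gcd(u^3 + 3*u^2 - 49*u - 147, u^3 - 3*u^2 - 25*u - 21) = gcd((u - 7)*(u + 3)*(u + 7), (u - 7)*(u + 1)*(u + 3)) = u^2 - 4*u - 21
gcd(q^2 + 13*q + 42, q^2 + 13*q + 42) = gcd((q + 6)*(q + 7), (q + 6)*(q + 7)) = q^2 + 13*q + 42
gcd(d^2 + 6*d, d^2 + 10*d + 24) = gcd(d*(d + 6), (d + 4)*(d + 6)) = d + 6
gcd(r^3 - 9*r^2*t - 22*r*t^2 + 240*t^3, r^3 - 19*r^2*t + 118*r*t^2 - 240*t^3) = r^2 - 14*r*t + 48*t^2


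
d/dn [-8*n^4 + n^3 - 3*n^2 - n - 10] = -32*n^3 + 3*n^2 - 6*n - 1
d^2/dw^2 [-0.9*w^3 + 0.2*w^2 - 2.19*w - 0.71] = 0.4 - 5.4*w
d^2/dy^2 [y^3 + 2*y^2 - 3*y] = 6*y + 4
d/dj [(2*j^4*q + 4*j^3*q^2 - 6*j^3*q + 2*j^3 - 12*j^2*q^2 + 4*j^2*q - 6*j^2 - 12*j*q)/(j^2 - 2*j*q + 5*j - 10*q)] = 2*(-j*(2*j - 2*q + 5)*(j^3*q + 2*j^2*q^2 - 3*j^2*q + j^2 - 6*j*q^2 + 2*j*q - 3*j - 6*q) + (j^2 - 2*j*q + 5*j - 10*q)*(4*j^3*q + 6*j^2*q^2 - 9*j^2*q + 3*j^2 - 12*j*q^2 + 4*j*q - 6*j - 6*q))/(j^2 - 2*j*q + 5*j - 10*q)^2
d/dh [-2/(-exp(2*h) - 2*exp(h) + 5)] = -4*(exp(h) + 1)*exp(h)/(exp(2*h) + 2*exp(h) - 5)^2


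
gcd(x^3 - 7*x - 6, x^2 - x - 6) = x^2 - x - 6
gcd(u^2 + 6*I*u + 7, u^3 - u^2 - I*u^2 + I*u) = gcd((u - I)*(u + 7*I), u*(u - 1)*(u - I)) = u - I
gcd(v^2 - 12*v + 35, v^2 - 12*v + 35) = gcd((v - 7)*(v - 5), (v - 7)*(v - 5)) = v^2 - 12*v + 35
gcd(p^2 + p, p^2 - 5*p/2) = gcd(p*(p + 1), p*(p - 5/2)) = p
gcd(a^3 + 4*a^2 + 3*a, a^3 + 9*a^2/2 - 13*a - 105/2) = a + 3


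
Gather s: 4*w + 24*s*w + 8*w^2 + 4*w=24*s*w + 8*w^2 + 8*w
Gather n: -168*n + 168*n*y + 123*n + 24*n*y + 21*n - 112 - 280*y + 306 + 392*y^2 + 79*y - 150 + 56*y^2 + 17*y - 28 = n*(192*y - 24) + 448*y^2 - 184*y + 16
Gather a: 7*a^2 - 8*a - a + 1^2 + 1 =7*a^2 - 9*a + 2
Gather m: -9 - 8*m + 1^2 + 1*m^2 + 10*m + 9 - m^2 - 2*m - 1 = 0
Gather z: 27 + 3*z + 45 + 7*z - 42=10*z + 30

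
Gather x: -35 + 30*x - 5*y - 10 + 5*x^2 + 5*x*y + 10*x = 5*x^2 + x*(5*y + 40) - 5*y - 45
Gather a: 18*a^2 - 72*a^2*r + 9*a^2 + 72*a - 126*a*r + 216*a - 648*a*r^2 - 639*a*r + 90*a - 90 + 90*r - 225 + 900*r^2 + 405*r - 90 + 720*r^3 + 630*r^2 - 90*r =a^2*(27 - 72*r) + a*(-648*r^2 - 765*r + 378) + 720*r^3 + 1530*r^2 + 405*r - 405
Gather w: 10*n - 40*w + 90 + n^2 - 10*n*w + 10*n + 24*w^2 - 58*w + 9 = n^2 + 20*n + 24*w^2 + w*(-10*n - 98) + 99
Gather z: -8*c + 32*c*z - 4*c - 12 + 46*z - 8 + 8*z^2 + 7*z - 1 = -12*c + 8*z^2 + z*(32*c + 53) - 21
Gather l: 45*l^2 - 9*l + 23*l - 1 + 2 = 45*l^2 + 14*l + 1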